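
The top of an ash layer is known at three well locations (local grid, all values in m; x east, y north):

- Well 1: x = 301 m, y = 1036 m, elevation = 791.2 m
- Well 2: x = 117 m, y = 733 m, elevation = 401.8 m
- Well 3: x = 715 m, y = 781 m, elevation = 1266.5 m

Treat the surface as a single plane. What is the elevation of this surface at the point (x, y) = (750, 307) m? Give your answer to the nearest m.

Let the plane be z = a·x + b·y + c.
Well 2−Well 1: −184a − 303b = −389.4;  Well 3−Well 1: 414a − 255b = 475.3.
Solving gives a = 1.41164, b = 0.42792.
Then c = 791.2 − a·301 − b·1036 = −77.02.
At (750, 307): z = 1058.7 + 131.4 − 77.02 = 1113.1 m.

1113 m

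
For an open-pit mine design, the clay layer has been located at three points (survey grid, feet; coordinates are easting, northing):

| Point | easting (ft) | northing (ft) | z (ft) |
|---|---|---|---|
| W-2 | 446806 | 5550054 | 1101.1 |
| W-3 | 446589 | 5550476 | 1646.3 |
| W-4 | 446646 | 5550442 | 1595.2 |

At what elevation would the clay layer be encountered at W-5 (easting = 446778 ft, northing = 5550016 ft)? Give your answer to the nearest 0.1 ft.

Two edge vectors: W-2→W-3 = (-217, 422, 545.2), W-2→W-4 = (-160, 388, 494.1).
Normal n = (W-2→W-3) × (W-2→W-4) = (-3027.4, 19987.7, -16676).
So ∂z/∂easting = −n_x/n_z = −0.181542336 and ∂z/∂northing = −n_y/n_z = 1.198590789.
Intercept c from W-2: 1101.1 + 81114.21 − 6652243.60 = −6570028.30.
At (446778, 5550016): z = −81109.1 + 6652198.1 − 6570028.30 = 1060.6 ft.

1060.6 ft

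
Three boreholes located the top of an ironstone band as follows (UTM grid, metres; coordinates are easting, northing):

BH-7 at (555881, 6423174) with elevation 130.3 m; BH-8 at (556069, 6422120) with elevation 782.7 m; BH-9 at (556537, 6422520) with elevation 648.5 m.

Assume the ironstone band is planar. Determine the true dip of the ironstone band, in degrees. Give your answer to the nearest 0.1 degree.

31.7°

Let the plane be z = a·easting + b·northing + c.
BH-8−BH-7: 188a − 1054b = 652.4;  BH-9−BH-7: 656a − 654b = 518.2.
Solving gives a = 0.21024, b = −0.58148.
Gradient magnitude |∇z| = √(a² + b²) = √(0.04420 + 0.33811) = 0.61831.
True dip = arctan(0.61831) = 31.7°, dipping toward NNW (azimuth ≈ 340°).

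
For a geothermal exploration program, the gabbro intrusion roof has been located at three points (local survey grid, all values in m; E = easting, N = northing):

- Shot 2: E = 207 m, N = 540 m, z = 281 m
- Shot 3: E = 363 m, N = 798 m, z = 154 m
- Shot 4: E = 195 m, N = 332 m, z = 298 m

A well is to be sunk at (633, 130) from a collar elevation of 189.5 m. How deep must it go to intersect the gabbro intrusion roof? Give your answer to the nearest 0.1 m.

Two edge vectors: Shot 2→Shot 3 = (156, 258, -127), Shot 2→Shot 4 = (-12, -208, 17).
Normal n = (Shot 2→Shot 3) × (Shot 2→Shot 4) = (-22030, -1128, -29352).
So ∂z/∂E = −n_x/n_z = −0.75055 and ∂z/∂N = −n_y/n_z = −0.03843.
Intercept c from Shot 2: 281 + 155.36 + 20.75 = 457.12.
At (633, 130): z_contact = −475.10 − 5.00 + 457.12 = -22.98 m.
Depth below ground = 189.5 − (-22.98) = 212.5 m.

212.5 m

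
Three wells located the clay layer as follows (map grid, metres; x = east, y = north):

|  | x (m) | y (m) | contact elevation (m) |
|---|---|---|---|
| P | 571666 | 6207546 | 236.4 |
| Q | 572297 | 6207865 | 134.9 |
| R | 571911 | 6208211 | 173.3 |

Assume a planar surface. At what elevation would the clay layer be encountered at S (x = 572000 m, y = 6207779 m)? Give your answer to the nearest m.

Two edge vectors: P→Q = (631, 319, -101.5), P→R = (245, 665, -63.1).
Normal n = (P→Q) × (P→R) = (47368.6, 14948.6, 341460).
So ∂z/∂x = −n_x/n_z = −0.13872372 and ∂z/∂y = −n_y/n_z = −0.04377848.
Intercept c from P: 236.4 + 79303.63 + 271756.93 = 351296.96.
At (572000, 6207779): z = −79350.0 − 271767.1 + 351296.96 = 179.9 m.

180 m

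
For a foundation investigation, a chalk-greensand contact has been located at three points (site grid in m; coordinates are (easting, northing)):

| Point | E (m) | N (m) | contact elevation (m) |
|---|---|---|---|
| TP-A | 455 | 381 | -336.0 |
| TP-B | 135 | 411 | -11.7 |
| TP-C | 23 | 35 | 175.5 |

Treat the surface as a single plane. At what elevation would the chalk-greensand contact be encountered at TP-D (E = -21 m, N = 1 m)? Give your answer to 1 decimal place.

Let the plane be z = a·E + b·N + c.
TP-B−TP-A: −320a + 30b = 324.3;  TP-C−TP-A: −432a − 346b = 511.5.
Solving gives a = −1.03131, b = −0.19067.
Then c = -336 − a·455 − b·381 = 205.89.
At (-21, 1): z = 21.7 − 0.2 + 205.89 = 227.4 m.

227.4 m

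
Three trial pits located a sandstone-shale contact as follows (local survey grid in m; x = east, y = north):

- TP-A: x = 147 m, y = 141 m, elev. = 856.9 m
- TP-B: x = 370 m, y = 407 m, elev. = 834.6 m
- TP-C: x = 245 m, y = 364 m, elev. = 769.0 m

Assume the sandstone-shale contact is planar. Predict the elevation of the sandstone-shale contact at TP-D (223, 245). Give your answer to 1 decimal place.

Two edge vectors: TP-A→TP-B = (223, 266, -22.3), TP-A→TP-C = (98, 223, -87.9).
Normal n = (TP-A→TP-B) × (TP-A→TP-C) = (-18408.5, 17416.3, 23661).
So ∂z/∂x = −n_x/n_z = 0.77801 and ∂z/∂y = −n_y/n_z = −0.73608.
Intercept c from TP-A: 856.9 − 114.37 + 103.79 = 846.32.
At (223, 245): z = 173.5 − 180.3 + 846.32 = 839.5 m.

839.5 m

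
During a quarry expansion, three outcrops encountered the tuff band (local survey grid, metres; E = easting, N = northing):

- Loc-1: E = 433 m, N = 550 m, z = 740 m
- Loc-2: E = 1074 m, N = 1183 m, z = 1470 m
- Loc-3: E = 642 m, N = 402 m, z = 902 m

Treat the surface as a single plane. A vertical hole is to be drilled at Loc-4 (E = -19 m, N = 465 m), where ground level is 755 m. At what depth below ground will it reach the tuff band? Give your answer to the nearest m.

Let the plane be z = a·E + b·N + c.
Loc-2−Loc-1: 641a + 633b = 730;  Loc-3−Loc-1: 209a − 148b = 162.
Solving gives a = 0.92702, b = 0.21450.
Then c = 740 − a·433 − b·550 = 220.62.
At (-19, 465): z_contact = −17.6 + 99.7 + 220.62 = 302.8 m.
Depth below ground = 755 − 302.8 = 452 m.

452 m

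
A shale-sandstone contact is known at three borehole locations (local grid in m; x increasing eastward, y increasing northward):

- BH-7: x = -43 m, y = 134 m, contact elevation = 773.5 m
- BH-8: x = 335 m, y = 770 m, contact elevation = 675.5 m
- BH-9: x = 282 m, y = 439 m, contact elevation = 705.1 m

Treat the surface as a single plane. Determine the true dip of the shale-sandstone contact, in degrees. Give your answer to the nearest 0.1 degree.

9.2°

Two edge vectors: BH-7→BH-8 = (378, 636, -98), BH-7→BH-9 = (325, 305, -68.4).
Normal n = (BH-7→BH-8) × (BH-7→BH-9) = (-13612.4, -5994.8, -91410).
So ∂z/∂x = −n_x/n_z = −0.14892 and ∂z/∂y = −n_y/n_z = −0.06558.
Gradient magnitude |∇z| = √(a² + b²) = √(0.02218 + 0.00430) = 0.16272.
True dip = arctan(0.16272) = 9.2°, dipping toward ENE (azimuth ≈ 066°).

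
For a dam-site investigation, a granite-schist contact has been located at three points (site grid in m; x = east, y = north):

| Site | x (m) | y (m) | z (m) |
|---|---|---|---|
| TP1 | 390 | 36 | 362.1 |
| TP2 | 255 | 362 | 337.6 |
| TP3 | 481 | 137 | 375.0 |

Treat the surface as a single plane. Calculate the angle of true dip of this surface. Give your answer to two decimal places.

Let the plane be z = a·x + b·y + c.
TP2−TP1: −135a + 326b = −24.5;  TP3−TP1: 91a + 101b = 12.9.
Solving gives a = 0.15427, b = −0.01127.
Gradient magnitude |∇z| = √(a² + b²) = √(0.02380 + 0.00013) = 0.15468.
True dip = arctan(0.15468) = 8.79°, dipping toward W (azimuth ≈ 274°).

8.79°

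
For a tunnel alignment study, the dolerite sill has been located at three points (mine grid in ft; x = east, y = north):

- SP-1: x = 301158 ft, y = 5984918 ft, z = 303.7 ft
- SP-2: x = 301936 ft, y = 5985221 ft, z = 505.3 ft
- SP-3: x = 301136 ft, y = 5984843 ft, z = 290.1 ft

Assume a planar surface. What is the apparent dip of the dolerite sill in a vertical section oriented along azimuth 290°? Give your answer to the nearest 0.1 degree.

Two edge vectors: SP-1→SP-2 = (778, 303, 201.6), SP-1→SP-3 = (-22, -75, -13.6).
Normal n = (SP-1→SP-2) × (SP-1→SP-3) = (10999.2, 6145.6, -51684).
So ∂z/∂x = −n_x/n_z = 0.21282 and ∂z/∂y = −n_y/n_z = 0.11891.
Unit vector along 290° is (sin 290°, cos 290°) = (-0.9397, 0.3420).
Slope in that direction = a·(-0.9397) + b·(0.3420) = −0.15931.
Apparent dip = arctan|0.15931| = 9.1° (true dip is 13.7°, so apparent ≤ true as expected).

9.1°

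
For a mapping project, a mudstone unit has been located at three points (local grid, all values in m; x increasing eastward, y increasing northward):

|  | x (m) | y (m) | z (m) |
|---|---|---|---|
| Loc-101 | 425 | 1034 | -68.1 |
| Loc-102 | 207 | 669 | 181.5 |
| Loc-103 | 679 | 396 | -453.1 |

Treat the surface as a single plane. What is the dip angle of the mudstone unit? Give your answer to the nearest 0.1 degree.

Let the plane be z = a·x + b·y + c.
Loc-102−Loc-101: −218a − 365b = 249.6;  Loc-103−Loc-101: 254a − 638b = −385.
Solving gives a = −1.29326, b = 0.08858.
Gradient magnitude |∇z| = √(a² + b²) = √(1.67252 + 0.00785) = 1.29629.
True dip = arctan(1.29629) = 52.4°, dipping toward E (azimuth ≈ 094°).

52.4°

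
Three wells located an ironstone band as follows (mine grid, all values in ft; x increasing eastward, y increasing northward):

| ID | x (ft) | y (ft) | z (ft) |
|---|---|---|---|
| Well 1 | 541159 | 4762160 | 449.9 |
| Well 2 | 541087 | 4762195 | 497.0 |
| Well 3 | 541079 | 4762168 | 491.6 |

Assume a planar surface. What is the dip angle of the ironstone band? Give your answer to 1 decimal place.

30.8°

Let the plane be z = a·x + b·y + c.
Well 2−Well 1: −72a + 35b = 47.1;  Well 3−Well 1: −80a + 8b = 41.7.
Solving gives a = −0.48683, b = 0.34424.
Gradient magnitude |∇z| = √(a² + b²) = √(0.23700 + 0.11850) = 0.59624.
True dip = arctan(0.59624) = 30.8°, dipping toward SE (azimuth ≈ 125°).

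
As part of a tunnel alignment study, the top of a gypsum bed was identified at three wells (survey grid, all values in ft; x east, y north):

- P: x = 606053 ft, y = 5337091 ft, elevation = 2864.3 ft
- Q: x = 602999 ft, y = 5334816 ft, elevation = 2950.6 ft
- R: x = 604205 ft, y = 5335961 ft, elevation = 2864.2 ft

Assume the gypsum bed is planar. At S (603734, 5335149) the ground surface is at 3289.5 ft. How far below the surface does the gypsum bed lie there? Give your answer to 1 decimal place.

Two edge vectors: P→Q = (-3054, -2275, 86.3), P→R = (-1848, -1130, -0.1).
Normal n = (P→Q) × (P→R) = (97746.5, -159787.8, -753180).
So ∂z/∂x = −n_x/n_z = 0.129778406 and ∂z/∂y = −n_y/n_z = −0.212150880.
Intercept c from P: 2864.3 − 78652.59 + 1132268.55 = 1056480.26.
At (603734, 5335149): z_contact = 78351.64 − 1131856.56 + 1056480.26 = 2975.34 ft.
Depth below ground = 3289.5 − 2975.34 = 314.2 ft.

314.2 ft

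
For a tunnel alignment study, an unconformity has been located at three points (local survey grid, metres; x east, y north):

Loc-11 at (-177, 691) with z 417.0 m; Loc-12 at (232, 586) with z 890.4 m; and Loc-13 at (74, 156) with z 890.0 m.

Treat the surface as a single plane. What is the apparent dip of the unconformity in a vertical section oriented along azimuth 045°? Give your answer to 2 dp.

Two edge vectors: Loc-11→Loc-12 = (409, -105, 473.4), Loc-11→Loc-13 = (251, -535, 473).
Normal n = (Loc-11→Loc-12) × (Loc-11→Loc-13) = (203604, -74633.6, -192460).
So ∂z/∂x = −n_x/n_z = 1.05790 and ∂z/∂y = −n_y/n_z = −0.38779.
Unit vector along 045° is (sin 45°, cos 45°) = (0.7071, 0.7071).
Slope in that direction = a·(0.7071) + b·(0.7071) = 0.47384.
Apparent dip = arctan|0.47384| = 25.35° (true dip is 48.4°, so apparent ≤ true as expected).

25.35°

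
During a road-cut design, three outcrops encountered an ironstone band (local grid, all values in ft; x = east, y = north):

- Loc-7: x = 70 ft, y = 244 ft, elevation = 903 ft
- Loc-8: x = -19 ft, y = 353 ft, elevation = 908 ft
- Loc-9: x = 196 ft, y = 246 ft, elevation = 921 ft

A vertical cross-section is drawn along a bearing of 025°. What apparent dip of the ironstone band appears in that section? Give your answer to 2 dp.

11.57°

Two edge vectors: Loc-7→Loc-8 = (-89, 109, 5), Loc-7→Loc-9 = (126, 2, 18).
Normal n = (Loc-7→Loc-8) × (Loc-7→Loc-9) = (1952, 2232, -13912).
So ∂z/∂x = −n_x/n_z = 0.14031 and ∂z/∂y = −n_y/n_z = 0.16044.
Unit vector along 025° is (sin 25°, cos 25°) = (0.4226, 0.9063).
Slope in that direction = a·(0.4226) + b·(0.9063) = 0.20470.
Apparent dip = arctan|0.20470| = 11.57° (true dip is 12.0°, so apparent ≤ true as expected).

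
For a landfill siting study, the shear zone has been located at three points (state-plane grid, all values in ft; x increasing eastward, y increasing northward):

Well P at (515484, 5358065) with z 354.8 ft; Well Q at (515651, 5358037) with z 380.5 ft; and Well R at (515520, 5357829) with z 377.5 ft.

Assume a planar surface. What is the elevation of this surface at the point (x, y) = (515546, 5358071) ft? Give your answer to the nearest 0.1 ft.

363.1 ft

Let the plane be z = a·x + b·y + c.
Well Q−Well P: 167a − 28b = 25.7;  Well R−Well P: 36a − 236b = 22.7.
Solving gives a = 0.141381106, b = −0.074619831.
Then c = 354.8 − a·515484 − b·5358065 = 327293.01.
At (515546, 5358071): z = 72888.5 − 399818.4 + 327293.01 = 363.1 ft.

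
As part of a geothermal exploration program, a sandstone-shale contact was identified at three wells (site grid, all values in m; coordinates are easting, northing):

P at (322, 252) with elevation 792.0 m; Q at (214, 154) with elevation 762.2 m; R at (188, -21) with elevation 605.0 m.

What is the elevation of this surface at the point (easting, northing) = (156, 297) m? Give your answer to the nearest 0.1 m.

Let the plane be z = a·easting + b·northing + c.
Q−P: −108a − 98b = −29.8;  R−P: −134a − 273b = −187.
Solving gives a = −0.62320, b = 0.99088.
Then c = 792 − a·322 − b·252 = 742.97.
At (156, 297): z = −97.2 + 294.3 + 742.97 = 940.0 m.

940.0 m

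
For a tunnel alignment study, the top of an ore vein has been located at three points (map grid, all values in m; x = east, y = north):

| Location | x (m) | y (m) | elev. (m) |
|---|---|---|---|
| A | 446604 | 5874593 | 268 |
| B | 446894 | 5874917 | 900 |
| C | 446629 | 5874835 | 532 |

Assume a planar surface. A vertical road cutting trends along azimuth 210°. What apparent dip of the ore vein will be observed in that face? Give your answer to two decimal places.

Two edge vectors: A→B = (290, 324, 632), A→C = (25, 242, 264).
Normal n = (A→B) × (A→C) = (-67408, -60760, 62080).
So ∂z/∂x = −n_x/n_z = 1.08582 and ∂z/∂y = −n_y/n_z = 0.97874.
Unit vector along 210° is (sin 210°, cos 210°) = (-0.5000, -0.8660).
Slope in that direction = a·(-0.5000) + b·(-0.8660) = −1.39052.
Apparent dip = arctan|1.39052| = 54.28° (true dip is 55.6°, so apparent ≤ true as expected).

54.28°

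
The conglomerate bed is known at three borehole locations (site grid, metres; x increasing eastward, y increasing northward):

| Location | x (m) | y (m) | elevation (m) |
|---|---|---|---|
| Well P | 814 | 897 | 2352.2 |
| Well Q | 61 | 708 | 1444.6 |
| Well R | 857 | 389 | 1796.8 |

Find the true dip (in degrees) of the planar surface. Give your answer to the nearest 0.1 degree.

Let the plane be z = a·x + b·y + c.
Well Q−Well P: −753a − 189b = −907.6;  Well R−Well P: 43a − 508b = −555.4.
Solving gives a = 0.91153, b = 1.17046.
Gradient magnitude |∇z| = √(a² + b²) = √(0.83089 + 1.36999) = 1.48353.
True dip = arctan(1.48353) = 56.0°, dipping toward SW (azimuth ≈ 218°).

56.0°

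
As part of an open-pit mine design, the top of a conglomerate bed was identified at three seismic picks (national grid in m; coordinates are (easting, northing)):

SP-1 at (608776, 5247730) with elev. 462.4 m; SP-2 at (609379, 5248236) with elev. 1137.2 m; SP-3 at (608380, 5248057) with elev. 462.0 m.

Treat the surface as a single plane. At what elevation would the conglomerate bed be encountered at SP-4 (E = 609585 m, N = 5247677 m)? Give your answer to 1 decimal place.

876.2 m

Let the plane be z = a·E + b·N + c.
SP-2−SP-1: 603a + 506b = 674.8;  SP-3−SP-1: −396a + 327b = −0.4.
Solving gives a = 0.555548009, b = 0.671550495.
Then c = 462.4 − a·608776 − b·5247730 = −3861857.57.
At (609585, 5247677): z = 338653.7 + 3524080.1 − 3861857.57 = 876.2 m.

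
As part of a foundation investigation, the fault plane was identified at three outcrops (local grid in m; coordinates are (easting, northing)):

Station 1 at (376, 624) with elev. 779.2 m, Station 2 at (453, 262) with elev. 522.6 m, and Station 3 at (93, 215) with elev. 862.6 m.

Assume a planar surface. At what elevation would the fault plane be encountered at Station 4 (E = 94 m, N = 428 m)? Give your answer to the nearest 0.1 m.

Let the plane be z = a·E + b·N + c.
Station 2−Station 1: 77a − 362b = −256.6;  Station 3−Station 1: −283a − 409b = 83.4.
Solving gives a = −1.00897, b = 0.49422.
Then c = 779.2 − a·376 − b·624 = 850.18.
At (94, 428): z = −94.8 + 211.5 + 850.18 = 966.9 m.

966.9 m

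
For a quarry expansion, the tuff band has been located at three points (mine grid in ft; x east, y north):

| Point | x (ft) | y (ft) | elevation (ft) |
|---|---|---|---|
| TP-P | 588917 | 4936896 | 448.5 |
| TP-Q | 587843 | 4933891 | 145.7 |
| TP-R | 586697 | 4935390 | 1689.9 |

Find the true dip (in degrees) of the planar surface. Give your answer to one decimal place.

42.6°

Two edge vectors: TP-P→TP-Q = (-1074, -3005, -302.8), TP-P→TP-R = (-2220, -1506, 1241.4).
Normal n = (TP-P→TP-Q) × (TP-P→TP-R) = (-4186423.8, 2005479.6, -5053656).
So ∂z/∂x = −n_x/n_z = −0.82840 and ∂z/∂y = −n_y/n_z = 0.39684.
Gradient magnitude |∇z| = √(a² + b²) = √(0.68624 + 0.15748) = 0.91854.
True dip = arctan(0.91854) = 42.6°, dipping toward ESE (azimuth ≈ 116°).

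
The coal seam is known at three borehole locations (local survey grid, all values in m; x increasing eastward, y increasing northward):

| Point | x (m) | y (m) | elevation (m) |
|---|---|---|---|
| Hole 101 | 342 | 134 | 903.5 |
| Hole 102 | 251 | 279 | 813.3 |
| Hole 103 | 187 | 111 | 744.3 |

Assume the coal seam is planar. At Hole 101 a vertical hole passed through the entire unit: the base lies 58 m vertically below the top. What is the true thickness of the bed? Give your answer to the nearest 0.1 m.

Two edge vectors: Hole 101→Hole 102 = (-91, 145, -90.2), Hole 101→Hole 103 = (-155, -23, -159.2).
Normal n = (Hole 101→Hole 102) × (Hole 101→Hole 103) = (-25158.6, -506.2, 24568).
So ∂z/∂x = −n_x/n_z = 1.02404 and ∂z/∂y = −n_y/n_z = 0.02060.
|∇z| = √(a²+b²) = 1.02425, so dip δ = arctan(1.02425) = 45.69°.
True thickness = vertical thickness × cos δ = 58 × cos 45.69° = 40.5 m.

40.5 m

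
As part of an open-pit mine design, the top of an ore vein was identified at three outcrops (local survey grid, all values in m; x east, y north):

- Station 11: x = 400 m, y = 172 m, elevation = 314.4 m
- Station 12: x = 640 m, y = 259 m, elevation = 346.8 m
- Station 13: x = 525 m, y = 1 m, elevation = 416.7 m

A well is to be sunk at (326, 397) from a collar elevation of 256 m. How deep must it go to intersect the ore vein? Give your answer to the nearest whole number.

51 m

Two edge vectors: Station 11→Station 12 = (240, 87, 32.4), Station 11→Station 13 = (125, -171, 102.3).
Normal n = (Station 11→Station 12) × (Station 11→Station 13) = (14440.5, -20502, -51915).
So ∂z/∂x = −n_x/n_z = 0.27816 and ∂z/∂y = −n_y/n_z = −0.39491.
Intercept c from Station 11: 314.4 − 111.26 + 67.93 = 271.06.
At (326, 397): z_contact = 90.7 − 156.8 + 271.06 = 205.0 m.
Depth below ground = 256 − 205.0 = 51 m.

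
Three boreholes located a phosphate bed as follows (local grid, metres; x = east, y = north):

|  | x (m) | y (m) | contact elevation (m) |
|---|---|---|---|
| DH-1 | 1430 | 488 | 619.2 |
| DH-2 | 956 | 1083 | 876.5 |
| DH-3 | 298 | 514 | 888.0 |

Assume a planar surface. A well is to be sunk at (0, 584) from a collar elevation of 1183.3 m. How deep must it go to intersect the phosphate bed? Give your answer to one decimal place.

Two edge vectors: DH-1→DH-2 = (-474, 595, 257.3), DH-1→DH-3 = (-1132, 26, 268.8).
Normal n = (DH-1→DH-2) × (DH-1→DH-3) = (153246.2, -163852.4, 661216).
So ∂z/∂x = −n_x/n_z = −0.231764 and ∂z/∂y = −n_y/n_z = 0.247805.
Intercept c from DH-1: 619.2 + 331.42 − 120.93 = 829.69.
At (0, 584): z_contact = 0.00 + 144.72 + 829.69 = 974.41 m.
Depth below ground = 1183.3 − 974.41 = 208.9 m.

208.9 m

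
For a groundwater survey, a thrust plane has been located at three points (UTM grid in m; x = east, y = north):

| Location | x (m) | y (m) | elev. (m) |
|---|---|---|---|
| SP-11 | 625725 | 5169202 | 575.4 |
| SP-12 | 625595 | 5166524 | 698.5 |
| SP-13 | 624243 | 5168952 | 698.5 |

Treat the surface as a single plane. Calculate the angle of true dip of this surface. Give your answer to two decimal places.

Let the plane be z = a·x + b·y + c.
SP-12−SP-11: −130a − 2678b = 123.1;  SP-13−SP-11: −1482a − 250b = 123.1.
Solving gives a = −0.07593, b = −0.04228.
Gradient magnitude |∇z| = √(a² + b²) = √(0.00577 + 0.00179) = 0.08691.
True dip = arctan(0.08691) = 4.97°, dipping toward ENE (azimuth ≈ 061°).

4.97°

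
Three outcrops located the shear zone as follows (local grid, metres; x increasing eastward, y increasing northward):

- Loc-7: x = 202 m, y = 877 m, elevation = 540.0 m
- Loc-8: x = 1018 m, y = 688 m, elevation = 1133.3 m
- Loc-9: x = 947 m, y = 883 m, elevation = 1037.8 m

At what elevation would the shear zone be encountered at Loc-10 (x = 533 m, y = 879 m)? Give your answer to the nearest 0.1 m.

761.3 m

Two edge vectors: Loc-7→Loc-8 = (816, -189, 593.3), Loc-7→Loc-9 = (745, 6, 497.8).
Normal n = (Loc-7→Loc-8) × (Loc-7→Loc-9) = (-97644, 35803.7, 145701).
So ∂z/∂x = −n_x/n_z = 0.670167 and ∂z/∂y = −n_y/n_z = −0.245734.
Intercept c from Loc-7: 540 − 135.37 + 215.51 = 620.14.
At (533, 879): z = 357.2 − 216.0 + 620.14 = 761.3 m.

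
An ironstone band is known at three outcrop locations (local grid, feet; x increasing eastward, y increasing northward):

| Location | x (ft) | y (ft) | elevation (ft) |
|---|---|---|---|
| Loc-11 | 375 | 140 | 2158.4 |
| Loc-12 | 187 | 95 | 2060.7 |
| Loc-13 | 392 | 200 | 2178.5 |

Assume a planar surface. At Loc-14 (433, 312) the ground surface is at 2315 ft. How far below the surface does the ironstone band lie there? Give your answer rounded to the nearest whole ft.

95 ft

Two edge vectors: Loc-11→Loc-12 = (-188, -45, -97.7), Loc-11→Loc-13 = (17, 60, 20.1).
Normal n = (Loc-11→Loc-12) × (Loc-11→Loc-13) = (4957.5, 2117.9, -10515).
So ∂z/∂x = −n_x/n_z = 0.47147 and ∂z/∂y = −n_y/n_z = 0.20142.
Intercept c from Loc-11: 2158.4 − 176.80 − 28.20 = 1953.40.
At (433, 312): z_contact = 204.1 + 62.8 + 1953.40 = 2220.4 ft.
Depth below ground = 2315 − 2220.4 = 95 ft.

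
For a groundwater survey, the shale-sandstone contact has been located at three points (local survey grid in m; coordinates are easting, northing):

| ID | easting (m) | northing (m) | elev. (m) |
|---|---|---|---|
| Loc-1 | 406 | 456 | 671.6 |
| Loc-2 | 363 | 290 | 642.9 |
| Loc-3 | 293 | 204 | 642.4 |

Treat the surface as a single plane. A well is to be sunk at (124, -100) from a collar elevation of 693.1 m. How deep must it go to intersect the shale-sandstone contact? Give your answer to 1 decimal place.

76.1 m

Two edge vectors: Loc-1→Loc-2 = (-43, -166, -28.7), Loc-1→Loc-3 = (-113, -252, -29.2).
Normal n = (Loc-1→Loc-2) × (Loc-1→Loc-3) = (-2385.2, 1987.5, -7922).
So ∂z/∂easting = −n_x/n_z = −0.30109 and ∂z/∂northing = −n_y/n_z = 0.25088.
Intercept c from Loc-1: 671.6 + 122.24 − 114.40 = 679.44.
At (124, -100): z_contact = −37.33 − 25.09 + 679.44 = 617.01 m.
Depth below ground = 693.1 − 617.01 = 76.1 m.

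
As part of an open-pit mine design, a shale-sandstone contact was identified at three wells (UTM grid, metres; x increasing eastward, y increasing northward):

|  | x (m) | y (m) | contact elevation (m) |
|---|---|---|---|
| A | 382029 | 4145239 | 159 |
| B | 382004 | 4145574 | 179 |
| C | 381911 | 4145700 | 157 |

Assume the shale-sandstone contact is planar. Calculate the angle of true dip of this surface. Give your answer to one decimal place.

20.0°

Two edge vectors: A→B = (-25, 335, 20), A→C = (-118, 461, -2).
Normal n = (A→B) × (A→C) = (-9890, -2410, 28005).
So ∂z/∂x = −n_x/n_z = 0.35315 and ∂z/∂y = −n_y/n_z = 0.08606.
Gradient magnitude |∇z| = √(a² + b²) = √(0.12472 + 0.00741) = 0.36349.
True dip = arctan(0.36349) = 20.0°, dipping toward WSW (azimuth ≈ 256°).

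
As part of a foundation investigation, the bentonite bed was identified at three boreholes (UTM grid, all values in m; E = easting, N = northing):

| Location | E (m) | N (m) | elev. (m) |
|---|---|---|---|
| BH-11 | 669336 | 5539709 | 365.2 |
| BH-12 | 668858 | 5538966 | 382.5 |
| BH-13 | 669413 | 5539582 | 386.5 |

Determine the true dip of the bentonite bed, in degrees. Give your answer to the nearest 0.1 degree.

8.6°

Let the plane be z = a·E + b·N + c.
BH-12−BH-11: −478a − 743b = 17.3;  BH-13−BH-11: 77a − 127b = 21.3.
Solving gives a = 0.11558, b = −0.09764.
Gradient magnitude |∇z| = √(a² + b²) = √(0.01336 + 0.00953) = 0.15130.
True dip = arctan(0.15130) = 8.6°, dipping toward NW (azimuth ≈ 310°).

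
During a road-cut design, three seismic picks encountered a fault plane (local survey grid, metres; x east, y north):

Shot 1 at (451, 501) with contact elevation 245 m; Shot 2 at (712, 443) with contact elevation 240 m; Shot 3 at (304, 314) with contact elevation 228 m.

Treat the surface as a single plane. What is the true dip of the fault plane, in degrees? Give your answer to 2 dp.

5.15°

Let the plane be z = a·x + b·y + c.
Shot 2−Shot 1: 261a − 58b = −5;  Shot 3−Shot 1: −147a − 187b = −17.
Solving gives a = 0.00089, b = 0.09021.
Gradient magnitude |∇z| = √(a² + b²) = √(0.00000 + 0.00814) = 0.09021.
True dip = arctan(0.09021) = 5.15°, dipping toward S (azimuth ≈ 181°).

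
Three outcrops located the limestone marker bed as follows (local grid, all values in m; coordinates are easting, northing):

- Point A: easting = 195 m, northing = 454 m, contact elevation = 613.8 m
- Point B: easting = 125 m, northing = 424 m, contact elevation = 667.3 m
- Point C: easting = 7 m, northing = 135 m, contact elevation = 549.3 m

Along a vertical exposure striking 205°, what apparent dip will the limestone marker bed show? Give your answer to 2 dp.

17.23°

Let the plane be z = a·easting + b·northing + c.
Point B−Point A: −70a − 30b = 53.5;  Point C−Point A: −188a − 319b = −64.5.
Solving gives a = −1.13850, b = 0.87316.
Unit vector along 205° is (sin 205°, cos 205°) = (-0.4226, -0.9063).
Slope in that direction = a·(-0.4226) + b·(-0.9063) = −0.31020.
Apparent dip = arctan|0.31020| = 17.23° (true dip is 55.1°, so apparent ≤ true as expected).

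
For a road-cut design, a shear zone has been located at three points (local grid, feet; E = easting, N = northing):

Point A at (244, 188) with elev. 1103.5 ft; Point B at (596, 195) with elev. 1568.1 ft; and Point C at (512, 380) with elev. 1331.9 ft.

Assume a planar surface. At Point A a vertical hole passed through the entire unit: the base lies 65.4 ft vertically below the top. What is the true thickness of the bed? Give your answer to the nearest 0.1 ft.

Let the plane be z = a·E + b·N + c.
Point B−Point A: 352a + 7b = 464.6;  Point C−Point A: 268a + 192b = 228.4.
Solving gives a = 1.33324, b = −0.67139.
|∇z| = √(a²+b²) = 1.49275, so dip δ = arctan(1.49275) = 56.18°.
True thickness = vertical thickness × cos δ = 65.4 × cos 56.18° = 36.4 ft.

36.4 ft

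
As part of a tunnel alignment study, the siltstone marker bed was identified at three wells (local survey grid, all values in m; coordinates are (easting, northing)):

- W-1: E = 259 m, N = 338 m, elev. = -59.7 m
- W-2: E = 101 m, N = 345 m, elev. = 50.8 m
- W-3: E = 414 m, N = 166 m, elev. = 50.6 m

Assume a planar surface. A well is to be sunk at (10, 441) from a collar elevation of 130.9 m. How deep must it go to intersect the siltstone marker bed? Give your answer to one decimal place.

138.3 m

Let the plane be z = a·E + b·N + c.
W-2−W-1: −158a + 7b = 110.5;  W-3−W-1: 155a − 172b = 110.3.
Solving gives a = −0.75804, b = −1.32440.
Then c = -59.7 − a·259 − b·338 = 584.28.
At (10, 441): z_contact = −7.58 − 584.06 + 584.28 = -7.36 m.
Depth below ground = 130.9 − (-7.36) = 138.3 m.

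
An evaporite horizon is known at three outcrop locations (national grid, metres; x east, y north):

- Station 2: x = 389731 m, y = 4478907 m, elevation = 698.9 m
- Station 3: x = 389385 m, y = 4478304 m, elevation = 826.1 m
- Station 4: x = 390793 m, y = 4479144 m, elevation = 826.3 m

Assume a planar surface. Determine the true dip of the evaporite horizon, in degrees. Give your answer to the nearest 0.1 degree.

20.5°

Let the plane be z = a·x + b·y + c.
Station 3−Station 2: −346a − 603b = 127.2;  Station 4−Station 2: 1062a + 237b = 127.4.
Solving gives a = 0.19157, b = −0.32087.
Gradient magnitude |∇z| = √(a² + b²) = √(0.03670 + 0.10296) = 0.37370.
True dip = arctan(0.37370) = 20.5°, dipping toward NNW (azimuth ≈ 329°).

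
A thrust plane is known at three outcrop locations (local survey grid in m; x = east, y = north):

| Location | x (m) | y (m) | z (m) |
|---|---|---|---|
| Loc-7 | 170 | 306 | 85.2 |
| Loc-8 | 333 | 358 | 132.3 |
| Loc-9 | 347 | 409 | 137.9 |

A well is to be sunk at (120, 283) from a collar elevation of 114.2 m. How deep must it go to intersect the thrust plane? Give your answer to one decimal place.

43.7 m

Let the plane be z = a·x + b·y + c.
Loc-8−Loc-7: 163a + 52b = 47.1;  Loc-9−Loc-7: 177a + 103b = 52.7.
Solving gives a = 0.27830, b = 0.03341.
Then c = 85.2 − a·170 − b·306 = 27.67.
At (120, 283): z_contact = 33.40 + 9.45 + 27.67 = 70.52 m.
Depth below ground = 114.2 − 70.52 = 43.7 m.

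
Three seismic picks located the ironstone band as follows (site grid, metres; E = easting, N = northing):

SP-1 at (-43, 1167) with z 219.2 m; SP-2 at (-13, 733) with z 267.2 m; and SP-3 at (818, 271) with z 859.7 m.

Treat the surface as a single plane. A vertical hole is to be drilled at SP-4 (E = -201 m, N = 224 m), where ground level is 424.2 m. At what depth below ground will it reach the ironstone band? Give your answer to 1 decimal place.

Two edge vectors: SP-1→SP-2 = (30, -434, 48), SP-1→SP-3 = (861, -896, 640.5).
Normal n = (SP-1→SP-2) × (SP-1→SP-3) = (-234969, 22113, 346794).
So ∂z/∂E = −n_x/n_z = 0.677546 and ∂z/∂N = −n_y/n_z = −0.063764.
Intercept c from SP-1: 219.2 + 29.13 + 74.41 = 322.75.
At (-201, 224): z_contact = −136.19 − 14.28 + 322.75 = 172.28 m.
Depth below ground = 424.2 − 172.28 = 251.9 m.

251.9 m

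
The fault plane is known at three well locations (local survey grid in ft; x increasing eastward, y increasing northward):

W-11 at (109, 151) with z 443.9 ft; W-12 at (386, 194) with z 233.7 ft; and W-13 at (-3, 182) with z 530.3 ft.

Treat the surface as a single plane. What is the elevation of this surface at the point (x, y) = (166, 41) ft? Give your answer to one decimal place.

Let the plane be z = a·x + b·y + c.
W-12−W-11: 277a + 43b = −210.2;  W-13−W-11: −112a + 31b = 86.4.
Solving gives a = −0.76337, b = 0.02913.
Then c = 443.9 − a·109 − b·151 = 522.71.
At (166, 41): z = −126.7 + 1.2 + 522.71 = 397.2 ft.

397.2 ft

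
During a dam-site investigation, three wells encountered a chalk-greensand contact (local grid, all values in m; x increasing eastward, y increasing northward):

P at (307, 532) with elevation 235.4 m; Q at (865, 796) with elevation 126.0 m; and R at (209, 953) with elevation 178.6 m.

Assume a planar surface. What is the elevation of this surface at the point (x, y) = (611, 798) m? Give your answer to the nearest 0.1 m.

Two edge vectors: P→Q = (558, 264, -109.4), P→R = (-98, 421, -56.8).
Normal n = (P→Q) × (P→R) = (31062.2, 42415.6, 260790).
So ∂z/∂x = −n_x/n_z = −0.11911 and ∂z/∂y = −n_y/n_z = −0.16264.
Intercept c from P: 235.4 + 36.57 + 86.53 = 358.49.
At (611, 798): z = −72.8 − 129.8 + 358.49 = 155.9 m.

155.9 m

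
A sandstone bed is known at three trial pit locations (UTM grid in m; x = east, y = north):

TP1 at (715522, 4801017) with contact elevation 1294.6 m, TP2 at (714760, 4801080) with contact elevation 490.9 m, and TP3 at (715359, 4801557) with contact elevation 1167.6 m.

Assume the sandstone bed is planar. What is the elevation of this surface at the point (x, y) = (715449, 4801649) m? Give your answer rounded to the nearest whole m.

1271 m

Two edge vectors: TP1→TP2 = (-762, 63, -803.7), TP1→TP3 = (-163, 540, -127).
Normal n = (TP1→TP2) × (TP1→TP3) = (425997, 34229.1, -401211).
So ∂z/∂x = −n_x/n_z = 1.06177797 and ∂z/∂y = −n_y/n_z = 0.08531446.
Intercept c from TP1: 1294.6 − 759725.49 − 409596.18 = −1168027.07.
At (715449, 4801649): z = 759648.0 + 409650.1 − 1168027.07 = 1271.0 m.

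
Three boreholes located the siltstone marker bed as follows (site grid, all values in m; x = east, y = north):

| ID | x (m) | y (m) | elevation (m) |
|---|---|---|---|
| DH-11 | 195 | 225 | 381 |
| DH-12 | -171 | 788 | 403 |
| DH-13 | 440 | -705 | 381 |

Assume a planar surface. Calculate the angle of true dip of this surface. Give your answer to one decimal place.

Two edge vectors: DH-11→DH-12 = (-366, 563, 22), DH-11→DH-13 = (245, -930, 0).
Normal n = (DH-11→DH-12) × (DH-11→DH-13) = (20460, 5390, 202445).
So ∂z/∂x = −n_x/n_z = −0.10106 and ∂z/∂y = −n_y/n_z = −0.02662.
Gradient magnitude |∇z| = √(a² + b²) = √(0.01021 + 0.00071) = 0.10451.
True dip = arctan(0.10451) = 6.0°, dipping toward ENE (azimuth ≈ 075°).

6.0°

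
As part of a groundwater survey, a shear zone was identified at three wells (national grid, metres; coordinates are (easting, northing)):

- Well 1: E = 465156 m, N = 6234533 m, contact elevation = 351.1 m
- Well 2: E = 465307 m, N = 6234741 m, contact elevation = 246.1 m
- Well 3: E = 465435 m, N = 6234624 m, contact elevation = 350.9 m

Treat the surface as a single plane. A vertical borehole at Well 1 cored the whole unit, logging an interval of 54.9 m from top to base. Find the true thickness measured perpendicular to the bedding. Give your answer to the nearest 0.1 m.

Two edge vectors: Well 1→Well 2 = (151, 208, -105), Well 1→Well 3 = (279, 91, -0.2).
Normal n = (Well 1→Well 2) × (Well 1→Well 3) = (9513.4, -29264.8, -44291).
So ∂z/∂E = −n_x/n_z = 0.21479 and ∂z/∂N = −n_y/n_z = −0.66074.
|∇z| = √(a²+b²) = 0.69478, so dip δ = arctan(0.69478) = 34.79°.
True thickness = vertical thickness × cos δ = 54.9 × cos 34.79° = 45.1 m.

45.1 m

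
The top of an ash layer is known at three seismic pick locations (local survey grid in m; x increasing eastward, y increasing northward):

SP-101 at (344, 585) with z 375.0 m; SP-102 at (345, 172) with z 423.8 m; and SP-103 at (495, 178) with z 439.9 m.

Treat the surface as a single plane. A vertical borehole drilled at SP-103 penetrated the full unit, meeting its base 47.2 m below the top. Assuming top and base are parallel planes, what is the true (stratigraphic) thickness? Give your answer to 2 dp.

46.59 m

Two edge vectors: SP-101→SP-102 = (1, -413, 48.8), SP-101→SP-103 = (151, -407, 64.9).
Normal n = (SP-101→SP-102) × (SP-101→SP-103) = (-6942.1, 7303.9, 61956).
So ∂z/∂x = −n_x/n_z = 0.11205 and ∂z/∂y = −n_y/n_z = −0.11789.
|∇z| = √(a²+b²) = 0.16264, so dip δ = arctan(0.16264) = 9.24°.
True thickness = vertical thickness × cos δ = 47.2 × cos 9.24° = 46.59 m.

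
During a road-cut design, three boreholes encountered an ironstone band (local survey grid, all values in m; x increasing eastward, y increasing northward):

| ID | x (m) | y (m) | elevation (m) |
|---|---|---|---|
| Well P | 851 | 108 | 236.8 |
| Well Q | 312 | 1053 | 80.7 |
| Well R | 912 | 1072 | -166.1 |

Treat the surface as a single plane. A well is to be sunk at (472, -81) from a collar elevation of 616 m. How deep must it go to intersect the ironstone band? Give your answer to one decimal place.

Two edge vectors: Well P→Well Q = (-539, 945, -156.1), Well P→Well R = (61, 964, -402.9).
Normal n = (Well P→Well Q) × (Well P→Well R) = (-230260.1, -226685.2, -577241).
So ∂z/∂x = −n_x/n_z = −0.398898 and ∂z/∂y = −n_y/n_z = −0.392705.
Intercept c from Well P: 236.8 + 339.46 + 42.41 = 618.67.
At (472, -81): z_contact = −188.28 + 31.81 + 618.67 = 462.20 m.
Depth below ground = 616 − 462.20 = 153.8 m.

153.8 m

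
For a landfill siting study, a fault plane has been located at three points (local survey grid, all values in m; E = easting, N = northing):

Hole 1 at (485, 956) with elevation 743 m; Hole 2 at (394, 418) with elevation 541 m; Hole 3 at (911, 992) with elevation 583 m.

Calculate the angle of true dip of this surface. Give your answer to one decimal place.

Two edge vectors: Hole 1→Hole 2 = (-91, -538, -202), Hole 1→Hole 3 = (426, 36, -160).
Normal n = (Hole 1→Hole 2) × (Hole 1→Hole 3) = (93352, -100612, 225912).
So ∂z/∂E = −n_x/n_z = −0.41322 and ∂z/∂N = −n_y/n_z = 0.44536.
Gradient magnitude |∇z| = √(a² + b²) = √(0.17075 + 0.19834) = 0.60753.
True dip = arctan(0.60753) = 31.3°, dipping toward SE (azimuth ≈ 137°).

31.3°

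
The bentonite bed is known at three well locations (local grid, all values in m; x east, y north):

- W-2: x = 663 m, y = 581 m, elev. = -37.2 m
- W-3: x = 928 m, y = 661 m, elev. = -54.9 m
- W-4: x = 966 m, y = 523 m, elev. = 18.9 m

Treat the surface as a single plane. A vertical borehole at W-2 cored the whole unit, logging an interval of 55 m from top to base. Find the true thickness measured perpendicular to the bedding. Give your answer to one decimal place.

48.8 m

Two edge vectors: W-2→W-3 = (265, 80, -17.7), W-2→W-4 = (303, -58, 56.1).
Normal n = (W-2→W-3) × (W-2→W-4) = (3461.4, -20229.6, -39610).
So ∂z/∂x = −n_x/n_z = 0.08739 and ∂z/∂y = −n_y/n_z = −0.51072.
|∇z| = √(a²+b²) = 0.51814, so dip δ = arctan(0.51814) = 27.39°.
True thickness = vertical thickness × cos δ = 55 × cos 27.39° = 48.8 m.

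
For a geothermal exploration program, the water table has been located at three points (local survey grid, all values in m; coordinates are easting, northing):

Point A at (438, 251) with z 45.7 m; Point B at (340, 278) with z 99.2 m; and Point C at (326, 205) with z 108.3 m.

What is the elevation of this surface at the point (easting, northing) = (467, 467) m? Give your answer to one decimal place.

25.6 m

Two edge vectors: Point A→Point B = (-98, 27, 53.5), Point A→Point C = (-112, -46, 62.6).
Normal n = (Point A→Point B) × (Point A→Point C) = (4151.2, 142.8, 7532).
So ∂z/∂easting = −n_x/n_z = −0.55114 and ∂z/∂northing = −n_y/n_z = −0.01896.
Intercept c from Point A: 45.7 + 241.40 + 4.76 = 291.86.
At (467, 467): z = −257.4 − 8.9 + 291.86 = 25.6 m.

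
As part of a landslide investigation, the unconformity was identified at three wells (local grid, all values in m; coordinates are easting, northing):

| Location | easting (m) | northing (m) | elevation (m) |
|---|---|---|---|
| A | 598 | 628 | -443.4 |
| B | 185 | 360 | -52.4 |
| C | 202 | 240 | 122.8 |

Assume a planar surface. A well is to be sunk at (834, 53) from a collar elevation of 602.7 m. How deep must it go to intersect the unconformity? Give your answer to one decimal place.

Two edge vectors: A→B = (-413, -268, 391), A→C = (-396, -388, 566.2).
Normal n = (A→B) × (A→C) = (-33.6, 79004.6, 54116).
So ∂z/∂easting = −n_x/n_z = 0.00062 and ∂z/∂northing = −n_y/n_z = −1.45991.
Intercept c from A: -443.4 − 0.37 + 916.82 = 473.05.
At (834, 53): z_contact = 0.52 − 77.38 + 473.05 = 396.20 m.
Depth below ground = 602.7 − 396.20 = 206.5 m.

206.5 m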